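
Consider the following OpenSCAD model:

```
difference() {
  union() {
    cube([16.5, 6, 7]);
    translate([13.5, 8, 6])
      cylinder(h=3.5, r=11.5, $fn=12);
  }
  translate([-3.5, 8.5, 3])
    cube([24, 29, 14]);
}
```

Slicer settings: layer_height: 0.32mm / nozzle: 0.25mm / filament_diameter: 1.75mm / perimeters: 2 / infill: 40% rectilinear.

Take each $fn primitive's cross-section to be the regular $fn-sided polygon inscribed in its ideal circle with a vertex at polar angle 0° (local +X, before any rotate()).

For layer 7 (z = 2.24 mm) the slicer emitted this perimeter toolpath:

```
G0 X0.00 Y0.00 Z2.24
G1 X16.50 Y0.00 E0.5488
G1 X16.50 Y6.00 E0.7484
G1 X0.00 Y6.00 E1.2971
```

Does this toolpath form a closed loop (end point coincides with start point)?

no

Start point (G0): (0.00, 0.00). End point (last G1): the path does not return to the start — open.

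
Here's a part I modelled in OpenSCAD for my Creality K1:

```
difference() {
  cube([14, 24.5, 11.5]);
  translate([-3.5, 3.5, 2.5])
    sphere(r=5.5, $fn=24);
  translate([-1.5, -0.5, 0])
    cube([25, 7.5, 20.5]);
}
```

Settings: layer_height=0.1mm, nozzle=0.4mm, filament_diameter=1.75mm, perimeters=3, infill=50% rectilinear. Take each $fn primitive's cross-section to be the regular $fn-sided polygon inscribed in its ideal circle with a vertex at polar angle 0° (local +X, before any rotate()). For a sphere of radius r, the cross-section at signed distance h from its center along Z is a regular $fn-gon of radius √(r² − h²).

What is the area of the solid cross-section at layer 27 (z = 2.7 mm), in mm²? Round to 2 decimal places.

At z = 2.7 mm: the cube is present — its section is the full 14×24.5 rectangle (area 343.00 mm²); the r=5.5 sphere at (-3.5, 3.5) contributes a regular 24-gon of circumradius √(5.5²−0.2²) = 5.496 (area = (24/2)·5.496²·sin(360°/24) = 93.83 mm²); the 25×7.5 cube at (-1.5, -0.5) contributes its full rectangle (area 187.50 mm²); Taking the first minus the rest: starting from the 14×24.5 cube (343.00 mm²), the r=5.5 sphere at (-3.5, 3.5) partially overlaps it — only the 11.21 mm² overlap (of its 93.83 mm²) is removed, clipping the outline; the 25×7.5 cube at (-1.5, -0.5) partially overlaps it — only the 87.06 mm² overlap (of its 187.50 mm²) is removed, clipping the outline — area = 244.74 mm². Overall, the cross-section is a single solid region. Net area = 244.74 mm².

244.74 mm²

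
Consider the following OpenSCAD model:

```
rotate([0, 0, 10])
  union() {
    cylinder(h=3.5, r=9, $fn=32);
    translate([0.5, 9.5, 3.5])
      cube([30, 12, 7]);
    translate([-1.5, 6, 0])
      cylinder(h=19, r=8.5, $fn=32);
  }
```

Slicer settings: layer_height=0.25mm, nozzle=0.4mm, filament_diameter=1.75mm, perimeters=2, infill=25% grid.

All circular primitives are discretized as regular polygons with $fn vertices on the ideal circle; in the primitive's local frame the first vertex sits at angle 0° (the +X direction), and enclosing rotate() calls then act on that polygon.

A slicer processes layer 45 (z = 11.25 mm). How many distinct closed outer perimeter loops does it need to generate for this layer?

At z = 11.25 mm: the cylinder is not intersected at this z (z outside [0, 3.5]); the cube at (0.5, 9.5) is absent (z outside [3.5, 10.5]); the r=8.5 cylinder at (-1.5, 6) gives a regular 32-gon of circumradius 8.5 (constant along its height); Merging all regions: only the r=8.5 cylinder at (-1.5, 6) is present, so the union is just that shape — 1 connected region; (rotated 10° about Z; rotation is an isometry so areas/perimeters/island counts are preserved). The result has 1 disconnected region.

1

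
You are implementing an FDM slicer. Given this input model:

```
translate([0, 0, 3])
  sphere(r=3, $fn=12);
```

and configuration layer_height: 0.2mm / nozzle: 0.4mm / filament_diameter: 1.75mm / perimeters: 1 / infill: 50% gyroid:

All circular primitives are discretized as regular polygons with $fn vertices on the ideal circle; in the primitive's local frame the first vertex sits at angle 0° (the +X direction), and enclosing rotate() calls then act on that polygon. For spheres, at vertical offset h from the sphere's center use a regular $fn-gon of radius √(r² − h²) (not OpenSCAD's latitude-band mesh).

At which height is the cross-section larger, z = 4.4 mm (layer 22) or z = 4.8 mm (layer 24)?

layer 22 (z = 4.4 mm)

Layer 22 (z = 4.4): the r=3 sphere slices to a regular 12-gon of circumradius 2.653 (√(r²−h²) with h=1.4 from center) (area = (12/2)·2.653²·sin(360°/12) = 21.12 mm²). So its area = 21.12 mm². Layer 24 (z = 4.8): the r=3 sphere slices to a regular 12-gon of circumradius 2.400 (√(r²−h²) with h=1.8 from center) (area = (12/2)·2.400²·sin(360°/12) = 17.28 mm²). So its area = 17.28 mm². Layer 22 is larger (21.12 vs 17.28 mm²).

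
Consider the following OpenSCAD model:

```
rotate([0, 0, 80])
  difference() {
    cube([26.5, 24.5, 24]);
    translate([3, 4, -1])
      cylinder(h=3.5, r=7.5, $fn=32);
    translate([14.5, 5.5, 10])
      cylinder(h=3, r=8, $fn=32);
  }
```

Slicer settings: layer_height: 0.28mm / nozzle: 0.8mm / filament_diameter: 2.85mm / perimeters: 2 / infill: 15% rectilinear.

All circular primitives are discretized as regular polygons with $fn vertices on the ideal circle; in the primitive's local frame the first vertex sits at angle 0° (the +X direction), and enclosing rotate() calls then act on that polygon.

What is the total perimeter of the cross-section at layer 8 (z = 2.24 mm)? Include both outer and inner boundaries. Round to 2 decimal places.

100.89 mm

At z = 2.24 mm: the cube is present — its section is the full 26.5×24.5 rectangle (perimeter 102.00 mm); the cylinder at (3, 4): section is a regular 32-gon, circumradius r=7.5 (perimeter = 2·32·7.500·sin(180°/32) = 47.05 mm); the cylinder at (14.5, 5.5) does not reach this height (z outside [10, 13]); After the difference (first − rest): starting from the 26.5×24.5 cube, the r=7.5 cylinder at (3, 4) partially overlaps it — only the 106.11 mm² overlap (of its 175.58 mm²) is removed, clipping the outline — boundary = 100.89 mm; (whole slice rotated 80° about Z — lengths, areas and connectivity unchanged). Overall, the cross-section is a single solid region. Total boundary length (outer) = 100.89 mm.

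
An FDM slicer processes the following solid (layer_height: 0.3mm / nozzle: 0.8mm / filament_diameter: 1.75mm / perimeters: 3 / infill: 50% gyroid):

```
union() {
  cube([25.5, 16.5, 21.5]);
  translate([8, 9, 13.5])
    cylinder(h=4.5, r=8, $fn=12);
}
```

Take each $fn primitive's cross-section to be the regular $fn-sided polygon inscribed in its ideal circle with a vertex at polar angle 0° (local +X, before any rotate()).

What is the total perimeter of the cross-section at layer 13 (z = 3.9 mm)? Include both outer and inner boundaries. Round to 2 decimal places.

84.00 mm

At z = 3.9 mm: the 25.5×16.5 cube contributes its full rectangle (perimeter 84.00 mm); the cylinder at (8, 9) is absent (z outside [13.5, 18]); Merging all regions: only the 25.5×16.5 cube is present, so the union is just that shape — boundary = 84.00 mm. Overall, the cross-section is a single solid region. Total boundary length (outer) = 84.00 mm.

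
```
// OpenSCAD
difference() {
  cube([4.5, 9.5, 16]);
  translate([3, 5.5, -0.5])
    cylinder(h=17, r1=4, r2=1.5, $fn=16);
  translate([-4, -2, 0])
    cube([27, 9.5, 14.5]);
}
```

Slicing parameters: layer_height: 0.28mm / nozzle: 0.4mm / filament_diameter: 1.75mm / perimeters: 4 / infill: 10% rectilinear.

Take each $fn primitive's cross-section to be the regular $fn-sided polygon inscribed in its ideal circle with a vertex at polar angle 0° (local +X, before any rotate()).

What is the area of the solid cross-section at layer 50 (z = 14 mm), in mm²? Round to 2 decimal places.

At z = 14 mm: the cube (footprint 4.5×9.5) is included at this height (area 42.75 mm²); the cone at (3, 5.5) (r1=4→r2=1.5) has section circumradius 1.868 here — a regular 16-gon (area = (16/2)·1.868²·sin(360°/16) = 10.68 mm²); the cube at (-4, -2) (footprint 27×9.5) is included at this height (area 256.50 mm²); Taking the first minus the rest: starting from the 4.5×9.5 cube (42.75 mm²), the cone at (3, 5.5) partially overlaps it — only the 10.18 mm² overlap (of its 10.68 mm²) is removed, clipping the outline; the 27×9.5 cube at (-4, -2) partially overlaps it — only the 23.57 mm² overlap (of its 256.50 mm²) is removed, clipping the outline — area = 9.00 mm². Overall, the cross-section is a single solid region. Net area = 9.00 mm².

9.00 mm²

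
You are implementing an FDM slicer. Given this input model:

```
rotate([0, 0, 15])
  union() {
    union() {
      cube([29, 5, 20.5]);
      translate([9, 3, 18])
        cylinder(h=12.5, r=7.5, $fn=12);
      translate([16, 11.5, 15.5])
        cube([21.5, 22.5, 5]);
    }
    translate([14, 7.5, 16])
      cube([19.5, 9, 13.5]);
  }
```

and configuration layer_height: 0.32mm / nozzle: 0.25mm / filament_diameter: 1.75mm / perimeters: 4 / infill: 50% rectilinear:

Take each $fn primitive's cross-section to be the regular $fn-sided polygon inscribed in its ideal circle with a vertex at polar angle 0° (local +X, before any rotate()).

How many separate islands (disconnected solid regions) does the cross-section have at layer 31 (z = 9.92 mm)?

At z = 9.92 mm: the cube is present — its section is the full 29×5 rectangle; the cylinder at (9, 3) does not reach this height (z outside [18, 30.5]); the cube at (16, 11.5) is not intersected at this z (z outside [15.5, 20.5]); Merging all regions: only the 29×5 cube is present, so the union is just that shape — 1 connected region; the cube at (14, 7.5) is absent (z outside [16, 29.5]); Combining (union): only that combined region is present, so the union is just that shape — 1 connected region; (whole slice rotated 15° about Z — lengths, areas and connectivity unchanged). Overall, the cross-section is a single solid region. Island count = 1.

1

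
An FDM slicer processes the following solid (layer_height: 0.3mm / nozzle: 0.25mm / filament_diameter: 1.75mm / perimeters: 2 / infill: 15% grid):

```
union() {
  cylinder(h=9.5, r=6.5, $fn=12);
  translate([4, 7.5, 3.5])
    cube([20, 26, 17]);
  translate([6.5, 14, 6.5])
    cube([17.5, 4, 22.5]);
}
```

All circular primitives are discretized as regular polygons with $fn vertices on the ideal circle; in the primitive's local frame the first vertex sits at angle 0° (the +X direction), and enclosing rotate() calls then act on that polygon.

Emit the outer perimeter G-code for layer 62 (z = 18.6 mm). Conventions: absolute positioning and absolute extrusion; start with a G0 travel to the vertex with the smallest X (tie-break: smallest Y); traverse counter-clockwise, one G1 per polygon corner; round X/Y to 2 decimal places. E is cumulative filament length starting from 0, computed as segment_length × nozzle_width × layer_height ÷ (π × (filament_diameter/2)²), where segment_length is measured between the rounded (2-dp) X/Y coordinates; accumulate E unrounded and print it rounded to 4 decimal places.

At z = 18.6 mm: the cylinder is absent (z outside [0, 9.5]); the cube at (4, 7.5) is present — its section is the full 20×26 rectangle; the 17.5×4 cube at (6.5, 14) contributes its full rectangle; Merging all regions: the 17.5×4 cube at (6.5, 14) lies entirely inside the 20×26 cube at (4, 7.5), so the union is just the 20×26 cube at (4, 7.5) — 1 connected region. The outline is a single polygon with 4 vertices. Extrusion per mm of travel: 0.25 × 0.3 / (π × 0.875²) = 0.031181. Accumulating E over each segment gives final E = 2.8687.

G0 X4.00 Y7.50 Z18.60
G1 X24.00 Y7.50 E0.6236
G1 X24.00 Y33.50 E1.4343
G1 X4.00 Y33.50 E2.0580
G1 X4.00 Y7.50 E2.8687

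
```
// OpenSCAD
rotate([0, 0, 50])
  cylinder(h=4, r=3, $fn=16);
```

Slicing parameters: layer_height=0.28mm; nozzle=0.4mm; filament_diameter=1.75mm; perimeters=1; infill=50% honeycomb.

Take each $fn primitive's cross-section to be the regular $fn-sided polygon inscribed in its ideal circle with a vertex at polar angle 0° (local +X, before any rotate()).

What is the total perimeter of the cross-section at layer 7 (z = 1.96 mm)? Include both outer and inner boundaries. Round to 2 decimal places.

18.73 mm

At z = 1.96 mm: the cylinder: section is a regular 16-gon, circumradius r=3 (perimeter = 2·16·3.000·sin(180°/16) = 18.73 mm); (rotated 50° about Z; rotation is an isometry so areas/perimeters/island counts are preserved). Overall, the cross-section is a single solid region. Total boundary length (outer) = 18.73 mm.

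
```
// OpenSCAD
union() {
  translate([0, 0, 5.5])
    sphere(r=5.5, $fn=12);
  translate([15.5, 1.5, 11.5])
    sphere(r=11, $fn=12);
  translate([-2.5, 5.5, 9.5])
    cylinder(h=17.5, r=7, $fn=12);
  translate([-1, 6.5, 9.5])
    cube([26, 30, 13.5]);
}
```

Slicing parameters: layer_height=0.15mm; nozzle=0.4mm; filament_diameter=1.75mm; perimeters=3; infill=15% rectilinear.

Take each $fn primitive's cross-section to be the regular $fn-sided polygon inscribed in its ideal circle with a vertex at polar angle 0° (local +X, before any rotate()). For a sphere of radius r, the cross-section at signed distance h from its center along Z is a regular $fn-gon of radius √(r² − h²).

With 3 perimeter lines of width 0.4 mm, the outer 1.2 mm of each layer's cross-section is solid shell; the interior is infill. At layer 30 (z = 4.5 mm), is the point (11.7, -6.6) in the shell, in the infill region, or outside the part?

At z = 4.5 mm: the r=5.5 sphere slices to a regular 12-gon of circumradius 5.408 (√(r²−h²) with h=1 from center); the r=11 sphere at (15.5, 1.5) slices to a regular 12-gon of circumradius 8.485 (√(r²−h²) with h=7 from center); the cylinder at (-2.5, 5.5) does not reach this height (z outside [9.5, 27]); the cube at (-1, 6.5) is not intersected at this z (z outside [9.5, 23]); Merging all regions: the 2 present regions are separate (no shared area or edge), so areas and boundary lengths simply add and each stays a separate island — 2 connected regions. Overall, the cross-section has 2 separate islands. The nearest boundary edge runs (15.50, -6.99)→(11.26, -5.85); distance from the point to it = 0.61 mm. The point is not inside any of the regions above, so it lies outside the cross-section (0.61 mm from the nearest boundary).

outside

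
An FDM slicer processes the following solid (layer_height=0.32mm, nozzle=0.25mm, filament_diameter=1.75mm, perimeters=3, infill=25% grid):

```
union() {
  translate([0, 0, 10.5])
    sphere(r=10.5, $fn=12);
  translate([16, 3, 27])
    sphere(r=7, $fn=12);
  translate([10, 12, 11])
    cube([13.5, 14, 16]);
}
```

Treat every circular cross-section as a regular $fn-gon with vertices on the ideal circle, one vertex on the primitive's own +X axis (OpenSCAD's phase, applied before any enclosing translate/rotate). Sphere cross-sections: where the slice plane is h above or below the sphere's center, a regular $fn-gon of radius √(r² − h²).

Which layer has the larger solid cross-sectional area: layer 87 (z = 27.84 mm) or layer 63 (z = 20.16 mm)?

layer 63 (z = 20.16 mm)

Layer 87 (z = 27.84): the sphere is absent (|z−center|=17.340 > r=10.5); the sphere at (16, 3): section is a regular 12-gon, circumradius = √(r²−h²) = √(7²−0.84²) = 6.949 (area = (12/2)·6.949²·sin(360°/12) = 144.88 mm²); the cube at (10, 12) does not reach this height (z outside [11, 27]); Merging all regions: only the r=7 sphere at (16, 3) is present, so the union is just that shape — area = 144.88 mm². So its area = 144.88 mm². Layer 63 (z = 20.16): the r=10.5 sphere slices to a regular 12-gon of circumradius 4.115 (√(r²−h²) with h=9.66 from center) (area = (12/2)·4.115²·sin(360°/12) = 50.80 mm²); the sphere at (16, 3): section is a regular 12-gon, circumradius = √(r²−h²) = √(7²−6.84²) = 1.488 (area = (12/2)·1.488²·sin(360°/12) = 6.64 mm²); the 13.5×14 cube at (10, 12) contributes its full rectangle (area 189.00 mm²); Combining (union): the 3 present regions are separate (no shared area or edge), so areas and boundary lengths simply add and each stays a separate island — area = 246.45 mm². So its area = 246.45 mm². Layer 63 is larger (246.45 vs 144.88 mm²).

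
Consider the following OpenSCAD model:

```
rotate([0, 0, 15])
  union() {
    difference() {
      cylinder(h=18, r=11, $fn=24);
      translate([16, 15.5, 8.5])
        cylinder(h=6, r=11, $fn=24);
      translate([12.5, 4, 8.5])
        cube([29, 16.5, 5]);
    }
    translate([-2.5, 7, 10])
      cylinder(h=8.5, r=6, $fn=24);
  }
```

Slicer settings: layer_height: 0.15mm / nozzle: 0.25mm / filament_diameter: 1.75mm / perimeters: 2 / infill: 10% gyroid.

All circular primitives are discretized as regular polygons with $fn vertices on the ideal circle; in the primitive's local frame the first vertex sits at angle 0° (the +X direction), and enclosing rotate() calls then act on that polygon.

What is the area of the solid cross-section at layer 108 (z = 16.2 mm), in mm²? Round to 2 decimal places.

397.06 mm²

At z = 16.2 mm: the r=11 cylinder contributes a regular 24-gon of circumradius 11 (area = (24/2)·11.000²·sin(360°/24) = 375.81 mm²); the cylinder at (16, 15.5) does not reach this height (z outside [8.5, 14.5]); the cube at (12.5, 4) does not reach this height (z outside [8.5, 13.5]); Taking the first minus the rest: none of the subtracted shapes is present at this height, so the r=11 cylinder is unchanged — area = 375.81 mm²; the cylinder at (-2.5, 7): section is a regular 24-gon, circumradius r=6 (area = (24/2)·6.000²·sin(360°/24) = 111.81 mm²); Merging all regions: the regions partially overlap — summed areas 487.62 mm² minus the doubly-counted overlap 90.56 mm² gives 397.06 mm² — area = 397.06 mm²; (rotated 15° about Z; rotation is an isometry so areas/perimeters/island counts are preserved). Overall, the cross-section is a single solid region. Net area = 397.06 mm².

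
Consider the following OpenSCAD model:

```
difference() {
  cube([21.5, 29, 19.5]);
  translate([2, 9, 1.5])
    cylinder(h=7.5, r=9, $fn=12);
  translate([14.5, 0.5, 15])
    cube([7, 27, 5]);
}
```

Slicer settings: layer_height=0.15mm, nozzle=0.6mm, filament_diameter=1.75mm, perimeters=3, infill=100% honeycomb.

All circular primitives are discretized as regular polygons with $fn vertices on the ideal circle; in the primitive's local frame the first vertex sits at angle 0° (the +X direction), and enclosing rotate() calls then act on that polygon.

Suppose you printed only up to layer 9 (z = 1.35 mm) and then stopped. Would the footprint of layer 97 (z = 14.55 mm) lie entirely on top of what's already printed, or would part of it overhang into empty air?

Compare the two slices. At z = 1.35: the 21.5×29 cube contributes its full rectangle (area 623.50 mm²); the cylinder at (2, 9) is not intersected at this z (z outside [1.5, 9]); the cube at (14.5, 0.5) is absent (z outside [15, 20]); After the difference (first − rest): none of the subtracted shapes is present at this height, so the 21.5×29 cube is unchanged — area = 623.50 mm². At z = 14.55: the cube (footprint 21.5×29) is included at this height (area 623.50 mm²); the cylinder at (2, 9) does not reach this height (z outside [1.5, 9]); the cube at (14.5, 0.5) does not reach this height (z outside [15, 20]); Subtracting the remaining from the first: none of the subtracted shapes is present at this height, so the 21.5×29 cube is unchanged — area = 623.50 mm². Checking containment: the cross-section at z = 14.55 is a subset of the cross-section at z = 1.35.

entirely on top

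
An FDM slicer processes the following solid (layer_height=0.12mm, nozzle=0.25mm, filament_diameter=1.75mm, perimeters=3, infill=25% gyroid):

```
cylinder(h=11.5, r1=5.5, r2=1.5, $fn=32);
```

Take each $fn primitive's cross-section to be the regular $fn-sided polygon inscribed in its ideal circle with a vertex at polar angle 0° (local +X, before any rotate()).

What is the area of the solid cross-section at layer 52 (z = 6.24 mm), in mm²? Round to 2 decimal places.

34.60 mm²

At z = 6.24 mm: the cone contributes a regular 32-gon of circumradius 3.330 (interpolated between r1=5.5 and r2=1.5 at t=0.543) (area = (32/2)·3.330²·sin(360°/32) = 34.60 mm²). Overall, the cross-section is a single solid region. Net area = 34.60 mm².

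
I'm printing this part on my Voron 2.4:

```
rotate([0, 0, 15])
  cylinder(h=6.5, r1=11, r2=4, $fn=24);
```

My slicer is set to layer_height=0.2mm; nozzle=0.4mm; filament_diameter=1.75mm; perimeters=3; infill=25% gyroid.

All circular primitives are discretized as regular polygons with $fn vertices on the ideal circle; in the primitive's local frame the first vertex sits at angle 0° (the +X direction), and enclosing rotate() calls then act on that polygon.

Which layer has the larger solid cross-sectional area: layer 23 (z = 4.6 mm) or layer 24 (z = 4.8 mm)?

Layer 23 (z = 4.6): the cone (r1=11→r2=4) has section circumradius 6.046 here — a regular 24-gon (area = (24/2)·6.046²·sin(360°/24) = 113.54 mm²); (whole slice rotated 15° about Z — lengths, areas and connectivity unchanged). So its area = 113.54 mm². Layer 24 (z = 4.8): the cone: at t=0.738 of its height the radius interpolates to r₁+(r₂−r₁)t = 5.831, giving a regular 24-gon of that circumradius (area = (24/2)·5.831²·sin(360°/24) = 105.59 mm²); (whole slice rotated 15° about Z — lengths, areas and connectivity unchanged). So its area = 105.59 mm². Layer 23 is larger (113.54 vs 105.59 mm²).

layer 23 (z = 4.6 mm)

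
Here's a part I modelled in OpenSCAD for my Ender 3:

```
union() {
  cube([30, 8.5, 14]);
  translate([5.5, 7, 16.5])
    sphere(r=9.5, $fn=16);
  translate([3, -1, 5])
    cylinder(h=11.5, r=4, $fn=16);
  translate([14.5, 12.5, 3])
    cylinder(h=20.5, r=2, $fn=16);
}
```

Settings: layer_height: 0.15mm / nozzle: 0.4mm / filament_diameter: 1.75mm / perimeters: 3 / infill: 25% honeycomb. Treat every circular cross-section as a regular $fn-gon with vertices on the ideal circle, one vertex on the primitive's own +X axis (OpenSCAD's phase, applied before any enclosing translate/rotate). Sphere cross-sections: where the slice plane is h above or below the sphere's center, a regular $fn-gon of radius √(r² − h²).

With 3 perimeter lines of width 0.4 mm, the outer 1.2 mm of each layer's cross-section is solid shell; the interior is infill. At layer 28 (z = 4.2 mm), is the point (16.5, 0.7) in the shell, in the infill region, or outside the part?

At z = 4.2 mm: the cube is present — its section is the full 30×8.5 rectangle; the sphere at (5.5, 7) is absent (|z−center|=12.300 > r=9.5); the cylinder at (3, -1) is not intersected at this z (z outside [5, 16.5]); the r=2 cylinder at (14.5, 12.5) contributes a regular 16-gon of circumradius 2; Taking the union: the 2 present regions are separate (no shared area or edge), so areas and boundary lengths simply add and each stays a separate island — 2 connected regions. Overall, the cross-section has 2 separate islands. The nearest boundary edge runs (30.00, 0.00)→(0.00, 0.00); distance from the point to it = 0.70 mm. (Shell/infill is judged within the island containing the point — the largest one.) The point is inside the cross-section, 0.70 mm from the nearest boundary — within the 1.2 mm shell band (3 × 0.4).

shell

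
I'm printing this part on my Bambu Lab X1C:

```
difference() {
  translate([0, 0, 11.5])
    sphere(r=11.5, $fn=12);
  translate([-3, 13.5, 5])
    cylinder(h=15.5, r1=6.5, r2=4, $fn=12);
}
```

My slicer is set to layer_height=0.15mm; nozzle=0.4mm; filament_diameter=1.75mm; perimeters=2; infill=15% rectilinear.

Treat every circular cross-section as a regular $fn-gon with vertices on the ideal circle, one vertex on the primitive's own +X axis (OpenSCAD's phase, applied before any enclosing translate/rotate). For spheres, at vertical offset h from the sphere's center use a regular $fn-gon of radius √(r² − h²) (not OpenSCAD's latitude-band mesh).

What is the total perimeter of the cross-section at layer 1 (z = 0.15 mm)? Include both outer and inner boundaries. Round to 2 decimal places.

At z = 0.15 mm: the sphere: section is a regular 12-gon, circumradius = √(r²−h²) = √(11.5²−11.35²) = 1.851 (perimeter = 2·12·1.851·sin(180°/12) = 11.50 mm); the cone at (-3, 13.5) is absent (z outside [5, 20.5]); Subtracting the remaining from the first: none of the subtracted shapes is present at this height, so the r=11.5 sphere is unchanged — boundary = 11.50 mm. Overall, the cross-section is a single solid region. Total boundary length (outer) = 11.50 mm.

11.50 mm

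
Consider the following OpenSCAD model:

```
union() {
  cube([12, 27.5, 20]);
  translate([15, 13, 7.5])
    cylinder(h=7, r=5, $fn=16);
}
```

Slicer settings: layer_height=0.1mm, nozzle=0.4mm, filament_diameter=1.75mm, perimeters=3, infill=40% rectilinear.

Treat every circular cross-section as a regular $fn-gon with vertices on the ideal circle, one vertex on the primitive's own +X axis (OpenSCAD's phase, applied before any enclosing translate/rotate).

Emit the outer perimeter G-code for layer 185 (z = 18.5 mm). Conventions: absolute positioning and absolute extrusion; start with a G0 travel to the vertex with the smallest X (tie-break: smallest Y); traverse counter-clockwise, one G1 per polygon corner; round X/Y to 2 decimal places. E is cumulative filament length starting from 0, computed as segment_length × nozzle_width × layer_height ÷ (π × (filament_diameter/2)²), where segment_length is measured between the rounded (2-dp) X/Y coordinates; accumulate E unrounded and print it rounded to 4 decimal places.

G0 X0.00 Y0.00 Z18.50
G1 X12.00 Y0.00 E0.1996
G1 X12.00 Y27.50 E0.6569
G1 X0.00 Y27.50 E0.8564
G1 X0.00 Y0.00 E1.3138

At z = 18.5 mm: the cube (footprint 12×27.5) is included at this height; the cylinder at (15, 13) does not reach this height (z outside [7.5, 14.5]); Merging all regions: only the 12×27.5 cube is present, so the union is just that shape — 1 connected region. The outline is a single polygon with 4 vertices. Extrusion per mm of travel: 0.4 × 0.1 / (π × 0.875²) = 0.016630. Accumulating E over each segment gives final E = 1.3138.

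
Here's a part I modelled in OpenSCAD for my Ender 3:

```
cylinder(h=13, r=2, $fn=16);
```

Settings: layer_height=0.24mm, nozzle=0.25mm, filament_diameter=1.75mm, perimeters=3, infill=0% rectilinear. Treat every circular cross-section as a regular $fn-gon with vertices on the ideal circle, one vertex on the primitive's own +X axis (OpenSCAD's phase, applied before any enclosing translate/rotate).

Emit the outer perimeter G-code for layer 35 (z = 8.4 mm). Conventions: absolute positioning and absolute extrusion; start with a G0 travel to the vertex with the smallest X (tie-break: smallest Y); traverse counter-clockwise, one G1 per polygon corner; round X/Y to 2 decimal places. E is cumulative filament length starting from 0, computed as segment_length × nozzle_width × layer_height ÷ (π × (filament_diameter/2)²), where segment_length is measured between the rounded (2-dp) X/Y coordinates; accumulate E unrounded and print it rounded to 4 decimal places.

G0 X-2.00 Y0.00 Z8.40
G1 X-1.85 Y-0.77 E0.0196
G1 X-1.41 Y-1.41 E0.0389
G1 X-0.77 Y-1.85 E0.0583
G1 X0.00 Y-2.00 E0.0779
G1 X0.77 Y-1.85 E0.0975
G1 X1.41 Y-1.41 E0.1168
G1 X1.85 Y-0.77 E0.1362
G1 X2.00 Y0.00 E0.1558
G1 X1.85 Y0.77 E0.1753
G1 X1.41 Y1.41 E0.1947
G1 X0.77 Y1.85 E0.2141
G1 X0.00 Y2.00 E0.2337
G1 X-0.77 Y1.85 E0.2532
G1 X-1.41 Y1.41 E0.2726
G1 X-1.85 Y0.77 E0.2920
G1 X-2.00 Y0.00 E0.3115

At z = 8.4 mm: the r=2 cylinder contributes a regular 16-gon of circumradius 2. The outline is a single polygon with 16 vertices. Extrusion per mm of travel: 0.25 × 0.24 / (π × 0.875²) = 0.024945. Accumulating E over each segment gives final E = 0.3115.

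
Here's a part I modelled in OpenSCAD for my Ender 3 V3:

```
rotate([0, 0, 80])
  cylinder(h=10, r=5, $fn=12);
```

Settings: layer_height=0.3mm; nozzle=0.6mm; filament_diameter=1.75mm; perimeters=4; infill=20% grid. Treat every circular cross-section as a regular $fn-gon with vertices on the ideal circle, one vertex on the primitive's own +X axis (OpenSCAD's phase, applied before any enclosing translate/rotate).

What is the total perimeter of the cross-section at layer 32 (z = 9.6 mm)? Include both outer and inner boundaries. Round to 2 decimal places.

31.06 mm

At z = 9.6 mm: the r=5 cylinder contributes a regular 12-gon of circumradius 5 (perimeter = 2·12·5.000·sin(180°/12) = 31.06 mm); (rotated 80° about Z; rotation is an isometry so areas/perimeters/island counts are preserved). Overall, the cross-section is a single solid region. Total boundary length (outer) = 31.06 mm.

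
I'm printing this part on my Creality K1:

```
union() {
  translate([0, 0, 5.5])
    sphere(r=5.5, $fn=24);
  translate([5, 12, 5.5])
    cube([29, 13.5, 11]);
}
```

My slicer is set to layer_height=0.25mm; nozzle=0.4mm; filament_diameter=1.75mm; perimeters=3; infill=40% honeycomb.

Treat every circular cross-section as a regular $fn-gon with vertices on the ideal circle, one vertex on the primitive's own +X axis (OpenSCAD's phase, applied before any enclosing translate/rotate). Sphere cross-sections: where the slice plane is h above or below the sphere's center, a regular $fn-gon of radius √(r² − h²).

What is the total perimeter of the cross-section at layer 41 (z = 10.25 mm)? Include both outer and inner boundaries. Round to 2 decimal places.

102.37 mm

At z = 10.25 mm: the r=5.5 sphere slices to a regular 24-gon of circumradius 2.773 (√(r²−h²) with h=4.75 from center) (perimeter = 2·24·2.773·sin(180°/24) = 17.37 mm); the cube at (5, 12) (footprint 29×13.5) is included at this height (perimeter 85.00 mm); Merging all regions: the 2 present regions are separate (no shared area or edge), so areas and boundary lengths simply add and each stays a separate island — boundary = 102.37 mm. Overall, the cross-section has 2 separate islands. Total boundary length (outer) = 102.37 mm.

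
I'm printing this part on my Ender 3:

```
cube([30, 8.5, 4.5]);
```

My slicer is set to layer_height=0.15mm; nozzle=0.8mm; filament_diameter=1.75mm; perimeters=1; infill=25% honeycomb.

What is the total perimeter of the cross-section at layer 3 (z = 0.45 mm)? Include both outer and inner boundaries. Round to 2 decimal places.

At z = 0.45 mm: the 30×8.5 cube contributes its full rectangle (perimeter 77.00 mm). Overall, the cross-section is a single solid region. Total boundary length (outer) = 77.00 mm.

77.00 mm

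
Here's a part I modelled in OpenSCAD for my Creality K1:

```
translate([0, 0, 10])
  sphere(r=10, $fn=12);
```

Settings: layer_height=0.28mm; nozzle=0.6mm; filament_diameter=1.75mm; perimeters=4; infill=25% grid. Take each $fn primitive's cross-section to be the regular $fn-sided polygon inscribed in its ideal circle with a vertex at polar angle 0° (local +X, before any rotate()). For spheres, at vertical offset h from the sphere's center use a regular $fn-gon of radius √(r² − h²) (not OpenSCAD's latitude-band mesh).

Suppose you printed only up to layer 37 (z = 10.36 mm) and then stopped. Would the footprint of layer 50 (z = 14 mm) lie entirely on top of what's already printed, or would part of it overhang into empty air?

Compare the two slices. At z = 10.36: the r=10 sphere contributes a regular 12-gon of circumradius √(10²−0.36²) = 9.994 (area = (12/2)·9.994²·sin(360°/12) = 299.61 mm²). At z = 14: the sphere: section is a regular 12-gon, circumradius = √(r²−h²) = √(10²−4²) = 9.165 (area = (12/2)·9.165²·sin(360°/12) = 252.00 mm²). Checking containment: the cross-section at z = 14 is a subset of the cross-section at z = 10.36.

entirely on top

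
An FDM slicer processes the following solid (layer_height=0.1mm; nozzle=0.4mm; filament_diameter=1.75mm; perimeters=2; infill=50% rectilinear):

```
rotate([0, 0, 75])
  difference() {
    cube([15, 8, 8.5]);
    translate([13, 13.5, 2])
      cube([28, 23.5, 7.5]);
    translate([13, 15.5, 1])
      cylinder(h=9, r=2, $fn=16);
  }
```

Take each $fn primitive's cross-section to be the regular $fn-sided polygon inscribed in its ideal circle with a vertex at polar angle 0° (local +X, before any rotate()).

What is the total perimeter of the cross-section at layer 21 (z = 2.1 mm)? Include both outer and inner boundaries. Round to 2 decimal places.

46.00 mm

At z = 2.1 mm: the cube is present — its section is the full 15×8 rectangle (perimeter 46.00 mm); the 28×23.5 cube at (13, 13.5) contributes its full rectangle (perimeter 103.00 mm); the cylinder at (13, 15.5): section is a regular 16-gon, circumradius r=2 (perimeter = 2·16·2.000·sin(180°/16) = 12.49 mm); Taking the first minus the rest: starting from the 15×8 cube, the 28×23.5 cube at (13, 13.5) misses the remaining region (no effect); the r=2 cylinder at (13, 15.5) misses the remaining region (no effect) — boundary = 46.00 mm; (rotated 75° about Z; rotation is an isometry so areas/perimeters/island counts are preserved). Overall, the cross-section is a single solid region. Total boundary length (outer) = 46.00 mm.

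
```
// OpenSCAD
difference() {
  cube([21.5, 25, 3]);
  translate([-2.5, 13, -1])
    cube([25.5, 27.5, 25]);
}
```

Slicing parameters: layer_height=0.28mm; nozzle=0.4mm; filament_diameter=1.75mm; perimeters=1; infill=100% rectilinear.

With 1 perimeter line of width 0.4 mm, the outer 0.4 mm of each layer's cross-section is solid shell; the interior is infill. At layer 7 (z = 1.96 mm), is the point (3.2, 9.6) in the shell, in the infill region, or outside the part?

infill

At z = 1.96 mm: the cube is present — its section is the full 21.5×25 rectangle; the 25.5×27.5 cube at (-2.5, 13) contributes its full rectangle; After the difference (first − rest): starting from the 21.5×25 cube, the 25.5×27.5 cube at (-2.5, 13) partially overlaps it — only the 258.00 mm² overlap (of its 701.25 mm²) is removed, clipping the outline — 1 connected region. Overall, the cross-section is a single solid region. The nearest boundary edge runs (0.00, 0.00)→(0.00, 13.00); distance from the point to it = 3.20 mm. The point is inside the cross-section and 3.20 mm from the nearest boundary — more than the 0.4 mm shell width (1 × 0.4), so it's in the infill interior.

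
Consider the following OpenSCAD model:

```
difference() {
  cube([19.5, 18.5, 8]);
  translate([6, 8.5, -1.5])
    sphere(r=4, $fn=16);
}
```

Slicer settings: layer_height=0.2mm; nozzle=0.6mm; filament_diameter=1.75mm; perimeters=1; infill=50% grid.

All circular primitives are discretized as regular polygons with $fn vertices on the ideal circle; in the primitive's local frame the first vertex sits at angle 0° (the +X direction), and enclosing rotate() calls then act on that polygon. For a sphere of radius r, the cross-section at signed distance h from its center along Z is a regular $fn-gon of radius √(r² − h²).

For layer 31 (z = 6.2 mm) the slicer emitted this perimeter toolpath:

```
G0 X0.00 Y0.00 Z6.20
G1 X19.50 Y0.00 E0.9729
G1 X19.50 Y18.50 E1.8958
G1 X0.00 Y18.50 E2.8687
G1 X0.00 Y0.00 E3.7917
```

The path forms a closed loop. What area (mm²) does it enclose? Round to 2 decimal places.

360.75 mm²

Apply the shoelace formula to the sequence of (X, Y) vertices; enclosed area = 360.75 mm².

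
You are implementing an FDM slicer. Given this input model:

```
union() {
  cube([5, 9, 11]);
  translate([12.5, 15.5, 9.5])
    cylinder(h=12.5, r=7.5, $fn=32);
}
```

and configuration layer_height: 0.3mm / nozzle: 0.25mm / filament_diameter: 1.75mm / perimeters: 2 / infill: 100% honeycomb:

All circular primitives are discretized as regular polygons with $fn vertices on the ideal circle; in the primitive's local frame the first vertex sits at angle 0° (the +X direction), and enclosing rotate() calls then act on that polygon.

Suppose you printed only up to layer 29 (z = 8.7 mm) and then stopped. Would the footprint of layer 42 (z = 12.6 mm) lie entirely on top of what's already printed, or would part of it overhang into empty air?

part overhangs

Compare the two slices. At z = 8.7: the 5×9 cube contributes its full rectangle (area 45.00 mm²); the cylinder at (12.5, 15.5) does not reach this height (z outside [9.5, 22]); Merging all regions: only the 5×9 cube is present, so the union is just that shape — area = 45.00 mm². At z = 12.6: the cube is absent (z outside [0, 11]); the cylinder at (12.5, 15.5): section is a regular 32-gon, circumradius r=7.5 (area = (32/2)·7.500²·sin(360°/32) = 175.58 mm²); Taking the union: only the r=7.5 cylinder at (12.5, 15.5) is present, so the union is just that shape — area = 175.58 mm². Checking containment: at z = 12.6 the cross-section extends beyond the z = 8.7 cross-section by about 175.58 mm².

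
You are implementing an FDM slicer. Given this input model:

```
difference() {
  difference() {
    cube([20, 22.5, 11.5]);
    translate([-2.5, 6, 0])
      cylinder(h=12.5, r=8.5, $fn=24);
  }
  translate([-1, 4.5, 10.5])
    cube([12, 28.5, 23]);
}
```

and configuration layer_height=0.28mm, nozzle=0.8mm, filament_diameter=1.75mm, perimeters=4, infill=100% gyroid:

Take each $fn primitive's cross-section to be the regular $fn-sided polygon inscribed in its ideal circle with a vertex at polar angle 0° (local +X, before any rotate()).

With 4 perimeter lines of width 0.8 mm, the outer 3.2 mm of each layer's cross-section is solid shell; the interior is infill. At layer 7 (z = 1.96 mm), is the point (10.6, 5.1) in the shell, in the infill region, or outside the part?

At z = 1.96 mm: the 20×22.5 cube contributes its full rectangle; the r=8.5 cylinder at (-2.5, 6) contributes a regular 24-gon of circumradius 8.5; After the difference (first − rest): starting from the 20×22.5 cube, the r=8.5 cylinder at (-2.5, 6) partially overlaps it — only the 66.32 mm² overlap (of its 224.40 mm²) is removed, clipping the outline — 1 connected region; the cube at (-1, 4.5) does not reach this height (z outside [10.5, 33.5]); After the difference (first − rest): none of the subtracted shapes is present at this height, so the result so far is unchanged — 1 connected region. Overall, the cross-section is a single solid region. The nearest boundary edge runs (5.71, 3.80)→(6.00, 6.00); distance from the point to it = 4.68 mm. The point is inside the cross-section and 4.68 mm from the nearest boundary — more than the 3.2 mm shell width (4 × 0.8), so it's in the infill interior.

infill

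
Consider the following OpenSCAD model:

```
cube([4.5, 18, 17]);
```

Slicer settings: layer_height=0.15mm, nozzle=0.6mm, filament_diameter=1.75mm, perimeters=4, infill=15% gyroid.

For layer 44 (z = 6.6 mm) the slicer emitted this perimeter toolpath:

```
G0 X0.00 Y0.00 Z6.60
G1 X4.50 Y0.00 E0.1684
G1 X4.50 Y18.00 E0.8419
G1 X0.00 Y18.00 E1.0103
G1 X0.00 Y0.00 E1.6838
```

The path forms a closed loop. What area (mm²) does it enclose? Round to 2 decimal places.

81.00 mm²

Apply the shoelace formula to the sequence of (X, Y) vertices; enclosed area = 81.00 mm².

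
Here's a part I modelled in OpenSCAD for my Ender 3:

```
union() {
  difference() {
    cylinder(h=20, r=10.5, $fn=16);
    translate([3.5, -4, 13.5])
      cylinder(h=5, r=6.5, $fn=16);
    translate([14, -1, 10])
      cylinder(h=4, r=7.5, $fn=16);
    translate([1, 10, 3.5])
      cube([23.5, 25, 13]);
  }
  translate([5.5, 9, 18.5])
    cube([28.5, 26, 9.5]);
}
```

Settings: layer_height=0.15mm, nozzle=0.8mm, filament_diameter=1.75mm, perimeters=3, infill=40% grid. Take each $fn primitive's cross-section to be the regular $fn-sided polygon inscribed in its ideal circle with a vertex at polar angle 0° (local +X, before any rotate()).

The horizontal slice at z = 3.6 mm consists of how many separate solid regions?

At z = 3.6 mm: the cylinder: section is a regular 16-gon, circumradius r=10.5; the cylinder at (3.5, -4) does not reach this height (z outside [13.5, 18.5]); the cylinder at (14, -1) does not reach this height (z outside [10, 14]); the cube at (1, 10) is present — its section is the full 23.5×25 rectangle; Taking the first minus the rest: starting from the r=10.5 cylinder, the 23.5×25 cube at (1, 10) partially overlaps it — only the 0.23 mm² overlap (of its 587.50 mm²) is removed, clipping the outline — 1 connected region; the cube at (5.5, 9) is not intersected at this z (z outside [18.5, 28]); Combining (union): only that combined region is present, so the union is just that shape — 1 connected region. The result has 1 disconnected region.

1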